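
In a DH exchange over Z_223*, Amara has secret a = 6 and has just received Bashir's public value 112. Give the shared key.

Shared key K = 112^6 mod 223.
112^1 ≡ 112 (mod 223)
112^2 = (112^1)^2 ≡ 112^2 = 12544 ≡ 56 (mod 223)
112^4 = (112^2)^2 ≡ 56^2 = 3136 ≡ 14 (mod 223)
112^6 = 112^4 · 112^2 ≡ 14 · 56 ≡ 115 (mod 223).

115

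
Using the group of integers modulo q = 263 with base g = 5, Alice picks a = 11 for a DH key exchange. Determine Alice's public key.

71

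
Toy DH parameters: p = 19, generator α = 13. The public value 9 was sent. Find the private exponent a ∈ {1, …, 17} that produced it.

16

Try successive powers of 13 modulo 19:
13^1 ≡ 13
13^2 ≡ 17
13^3 ≡ 12
13^4 ≡ 4
13^5 ≡ 14
13^6 ≡ 11
13^7 ≡ 10
13^8 ≡ 16
13^9 ≡ 18
13^10 ≡ 6
13^11 ≡ 2
13^12 ≡ 7
13^13 ≡ 15
13^14 ≡ 5
13^15 ≡ 8
13^16 ≡ 9
Found: a = 16.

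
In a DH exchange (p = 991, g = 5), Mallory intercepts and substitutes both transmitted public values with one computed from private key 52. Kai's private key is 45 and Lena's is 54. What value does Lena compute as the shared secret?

251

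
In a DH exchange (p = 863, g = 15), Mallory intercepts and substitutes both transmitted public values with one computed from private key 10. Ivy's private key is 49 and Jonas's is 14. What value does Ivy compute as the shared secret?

58

Ivy receives Mallory's public value M = 15^10 mod 863 instead of the honest one.
15^1 ≡ 15 (mod 863)
15^2 = (15^1)^2 ≡ 15^2 = 225 ≡ 225 (mod 863)
15^4 = (15^2)^2 ≡ 225^2 = 50625 ≡ 571 (mod 863)
15^8 = (15^4)^2 ≡ 571^2 = 326041 ≡ 690 (mod 863)
15^10 = 15^8 · 15^2 ≡ 690 · 225 ≡ 773 (mod 863).
So M = 773. Ivy computes K = M^49 mod 863.
773^1 ≡ 773 (mod 863)
773^2 = (773^1)^2 ≡ 773^2 = 597529 ≡ 333 (mod 863)
773^4 = (773^2)^2 ≡ 333^2 = 110889 ≡ 425 (mod 863)
773^8 = (773^4)^2 ≡ 425^2 = 180625 ≡ 258 (mod 863)
773^16 = (773^8)^2 ≡ 258^2 = 66564 ≡ 113 (mod 863)
773^32 = (773^16)^2 ≡ 113^2 = 12769 ≡ 687 (mod 863)
773^49 = 773^32 · 773^16 · 773^1 ≡ 687 · 113 · 773 ≡ 58 (mod 863).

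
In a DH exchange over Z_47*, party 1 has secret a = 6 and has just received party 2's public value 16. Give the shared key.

2

Shared key K = 16^6 mod 47.
16^1 ≡ 16 (mod 47)
16^2 = (16^1)^2 ≡ 16^2 = 256 ≡ 21 (mod 47)
16^4 = (16^2)^2 ≡ 21^2 = 441 ≡ 18 (mod 47)
16^6 = 16^4 · 16^2 ≡ 18 · 21 ≡ 2 (mod 47).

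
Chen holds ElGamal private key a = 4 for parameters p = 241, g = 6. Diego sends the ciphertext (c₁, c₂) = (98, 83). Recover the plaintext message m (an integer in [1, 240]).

Shared mask s = c₁^a mod p = 98^4 mod 241.
98^1 ≡ 98 (mod 241)
98^2 = (98^1)^2 ≡ 98^2 = 9604 ≡ 205 (mod 241)
98^4 = (98^2)^2 ≡ 205^2 = 42025 ≡ 91 (mod 241)
So s = 91; s⁻¹ ≡ 98 (mod 241).
m = c₂ · s⁻¹ mod 241 = 83 · 98 mod 241 = 181.

181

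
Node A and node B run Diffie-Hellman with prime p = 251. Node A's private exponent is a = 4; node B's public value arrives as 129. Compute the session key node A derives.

Shared key K = 129^4 mod 251.
129^1 ≡ 129 (mod 251)
129^2 = (129^1)^2 ≡ 129^2 = 16641 ≡ 75 (mod 251)
129^4 = (129^2)^2 ≡ 75^2 = 5625 ≡ 103 (mod 251)

103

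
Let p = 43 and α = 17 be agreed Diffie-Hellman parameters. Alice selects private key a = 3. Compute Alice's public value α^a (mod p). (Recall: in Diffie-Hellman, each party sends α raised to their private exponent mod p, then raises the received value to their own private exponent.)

Public value = 17^3 (mod 43).
17^1 ≡ 17 (mod 43)
17^2 = (17^1)^2 ≡ 17^2 = 289 ≡ 31 (mod 43)
17^3 = 17^2 · 17^1 ≡ 31 · 17 ≡ 11 (mod 43).

11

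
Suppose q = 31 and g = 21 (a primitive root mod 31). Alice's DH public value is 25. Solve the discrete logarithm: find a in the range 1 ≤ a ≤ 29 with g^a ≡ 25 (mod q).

20

Try successive powers of 21 modulo 31:
21^1 ≡ 21
21^2 ≡ 7
21^3 ≡ 23
21^4 ≡ 18
21^5 ≡ 6
21^6 ≡ 2
21^7 ≡ 11
21^8 ≡ 14
21^9 ≡ 15
21^10 ≡ 5
21^11 ≡ 12
21^12 ≡ 4
21^13 ≡ 22
21^14 ≡ 28
21^15 ≡ 30
21^16 ≡ 10
21^17 ≡ 24
21^18 ≡ 8
21^19 ≡ 13
21^20 ≡ 25
Found: a = 20.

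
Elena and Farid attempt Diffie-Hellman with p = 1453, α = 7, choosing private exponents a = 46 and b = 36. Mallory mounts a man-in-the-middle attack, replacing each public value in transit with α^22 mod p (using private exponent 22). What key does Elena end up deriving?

Elena receives Mallory's public value M = 7^22 mod 1453 instead of the honest one.
7^1 ≡ 7 (mod 1453)
7^2 = (7^1)^2 ≡ 7^2 = 49 ≡ 49 (mod 1453)
7^4 = (7^2)^2 ≡ 49^2 = 2401 ≡ 948 (mod 1453)
7^8 = (7^4)^2 ≡ 948^2 = 898704 ≡ 750 (mod 1453)
7^16 = (7^8)^2 ≡ 750^2 = 562500 ≡ 189 (mod 1453)
7^22 = 7^16 · 7^4 · 7^2 ≡ 189 · 948 · 49 ≡ 402 (mod 1453).
So M = 402. Elena computes K = M^46 mod 1453.
402^1 ≡ 402 (mod 1453)
402^2 = (402^1)^2 ≡ 402^2 = 161604 ≡ 321 (mod 1453)
402^4 = (402^2)^2 ≡ 321^2 = 103041 ≡ 1331 (mod 1453)
402^8 = (402^4)^2 ≡ 1331^2 = 1771561 ≡ 354 (mod 1453)
402^16 = (402^8)^2 ≡ 354^2 = 125316 ≡ 358 (mod 1453)
402^32 = (402^16)^2 ≡ 358^2 = 128164 ≡ 300 (mod 1453)
402^46 = 402^32 · 402^8 · 402^4 · 402^2 ≡ 300 · 354 · 1331 · 321 ≡ 321 (mod 1453).

321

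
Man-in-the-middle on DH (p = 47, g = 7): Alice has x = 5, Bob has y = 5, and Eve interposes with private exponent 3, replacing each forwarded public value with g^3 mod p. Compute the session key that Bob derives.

3

Bob receives Eve's public value M = 7^3 mod 47 instead of the honest one.
7^1 ≡ 7 (mod 47)
7^2 = (7^1)^2 ≡ 7^2 = 49 ≡ 2 (mod 47)
7^3 = 7^2 · 7^1 ≡ 2 · 7 ≡ 14 (mod 47).
So M = 14. Bob computes K = M^5 mod 47.
14^1 ≡ 14 (mod 47)
14^2 = (14^1)^2 ≡ 14^2 = 196 ≡ 8 (mod 47)
14^4 = (14^2)^2 ≡ 8^2 = 64 ≡ 17 (mod 47)
14^5 = 14^4 · 14^1 ≡ 17 · 14 ≡ 3 (mod 47).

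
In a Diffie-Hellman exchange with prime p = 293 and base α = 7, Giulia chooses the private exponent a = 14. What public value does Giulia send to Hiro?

247

Public value = 7^14 (mod 293).
7^1 ≡ 7 (mod 293)
7^2 = (7^1)^2 ≡ 7^2 = 49 ≡ 49 (mod 293)
7^4 = (7^2)^2 ≡ 49^2 = 2401 ≡ 57 (mod 293)
7^8 = (7^4)^2 ≡ 57^2 = 3249 ≡ 26 (mod 293)
7^14 = 7^8 · 7^4 · 7^2 ≡ 26 · 57 · 49 ≡ 247 (mod 293).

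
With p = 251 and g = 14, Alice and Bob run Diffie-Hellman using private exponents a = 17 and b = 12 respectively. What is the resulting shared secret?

9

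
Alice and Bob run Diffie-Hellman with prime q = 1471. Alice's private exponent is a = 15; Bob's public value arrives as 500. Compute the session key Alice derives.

1217

Shared key K = 500^15 mod 1471.
500^1 ≡ 500 (mod 1471)
500^2 = (500^1)^2 ≡ 500^2 = 250000 ≡ 1401 (mod 1471)
500^4 = (500^2)^2 ≡ 1401^2 = 1962801 ≡ 487 (mod 1471)
500^8 = (500^4)^2 ≡ 487^2 = 237169 ≡ 338 (mod 1471)
500^15 = 500^8 · 500^4 · 500^2 · 500^1 ≡ 338 · 487 · 1401 · 500 ≡ 1217 (mod 1471).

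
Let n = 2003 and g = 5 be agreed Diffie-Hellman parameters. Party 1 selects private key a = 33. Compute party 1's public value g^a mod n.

Public value = 5^33 mod 2003.
5^1 ≡ 5 (mod 2003)
5^2 = (5^1)^2 ≡ 5^2 = 25 ≡ 25 (mod 2003)
5^4 = (5^2)^2 ≡ 25^2 = 625 ≡ 625 (mod 2003)
5^8 = (5^4)^2 ≡ 625^2 = 390625 ≡ 40 (mod 2003)
5^16 = (5^8)^2 ≡ 40^2 = 1600 ≡ 1600 (mod 2003)
5^32 = (5^16)^2 ≡ 1600^2 = 2560000 ≡ 166 (mod 2003)
5^33 = 5^32 · 5^1 ≡ 166 · 5 ≡ 830 (mod 2003).

830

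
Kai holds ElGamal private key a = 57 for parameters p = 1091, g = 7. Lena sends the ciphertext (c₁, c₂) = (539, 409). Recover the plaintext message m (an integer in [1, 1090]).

Shared mask s = c₁^a mod p = 539^57 mod 1091.
539^1 ≡ 539 (mod 1091)
539^2 = (539^1)^2 ≡ 539^2 = 290521 ≡ 315 (mod 1091)
539^4 = (539^2)^2 ≡ 315^2 = 99225 ≡ 1035 (mod 1091)
539^8 = (539^4)^2 ≡ 1035^2 = 1071225 ≡ 954 (mod 1091)
539^16 = (539^8)^2 ≡ 954^2 = 910116 ≡ 222 (mod 1091)
539^32 = (539^16)^2 ≡ 222^2 = 49284 ≡ 189 (mod 1091)
539^57 = 539^32 · 539^16 · 539^8 · 539^1 ≡ 189 · 222 · 954 · 539 ≡ 122 (mod 1091).
So s = 122; s⁻¹ ≡ 313 (mod 1091).
m = c₂ · s⁻¹ mod 1091 = 409 · 313 mod 1091 = 370.

370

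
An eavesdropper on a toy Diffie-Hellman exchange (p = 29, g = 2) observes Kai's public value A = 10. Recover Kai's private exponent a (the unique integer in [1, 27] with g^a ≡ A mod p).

23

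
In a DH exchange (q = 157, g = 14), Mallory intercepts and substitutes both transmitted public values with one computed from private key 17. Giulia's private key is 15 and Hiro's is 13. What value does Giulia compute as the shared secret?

46

Giulia receives Mallory's public value M = 14^17 mod 157 instead of the honest one.
14^1 ≡ 14 (mod 157)
14^2 = (14^1)^2 ≡ 14^2 = 196 ≡ 39 (mod 157)
14^4 = (14^2)^2 ≡ 39^2 = 1521 ≡ 108 (mod 157)
14^8 = (14^4)^2 ≡ 108^2 = 11664 ≡ 46 (mod 157)
14^16 = (14^8)^2 ≡ 46^2 = 2116 ≡ 75 (mod 157)
14^17 = 14^16 · 14^1 ≡ 75 · 14 ≡ 108 (mod 157).
So M = 108. Giulia computes K = M^15 mod 157.
108^1 ≡ 108 (mod 157)
108^2 = (108^1)^2 ≡ 108^2 = 11664 ≡ 46 (mod 157)
108^4 = (108^2)^2 ≡ 46^2 = 2116 ≡ 75 (mod 157)
108^8 = (108^4)^2 ≡ 75^2 = 5625 ≡ 130 (mod 157)
108^15 = 108^8 · 108^4 · 108^2 · 108^1 ≡ 130 · 75 · 46 · 108 ≡ 46 (mod 157).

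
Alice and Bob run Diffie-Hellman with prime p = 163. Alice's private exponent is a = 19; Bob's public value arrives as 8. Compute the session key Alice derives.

17

Shared key K = 8^19 mod 163.
8^1 ≡ 8 (mod 163)
8^2 = (8^1)^2 ≡ 8^2 = 64 ≡ 64 (mod 163)
8^4 = (8^2)^2 ≡ 64^2 = 4096 ≡ 21 (mod 163)
8^8 = (8^4)^2 ≡ 21^2 = 441 ≡ 115 (mod 163)
8^16 = (8^8)^2 ≡ 115^2 = 13225 ≡ 22 (mod 163)
8^19 = 8^16 · 8^2 · 8^1 ≡ 22 · 64 · 8 ≡ 17 (mod 163).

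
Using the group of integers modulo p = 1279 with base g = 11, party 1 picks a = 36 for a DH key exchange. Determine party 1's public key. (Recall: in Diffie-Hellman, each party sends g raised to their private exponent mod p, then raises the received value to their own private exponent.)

Public value = 11^36 mod 1279.
11^1 ≡ 11 (mod 1279)
11^2 = (11^1)^2 ≡ 11^2 = 121 ≡ 121 (mod 1279)
11^4 = (11^2)^2 ≡ 121^2 = 14641 ≡ 572 (mod 1279)
11^8 = (11^4)^2 ≡ 572^2 = 327184 ≡ 1039 (mod 1279)
11^16 = (11^8)^2 ≡ 1039^2 = 1079521 ≡ 45 (mod 1279)
11^32 = (11^16)^2 ≡ 45^2 = 2025 ≡ 746 (mod 1279)
11^36 = 11^32 · 11^4 ≡ 746 · 572 ≡ 805 (mod 1279).

805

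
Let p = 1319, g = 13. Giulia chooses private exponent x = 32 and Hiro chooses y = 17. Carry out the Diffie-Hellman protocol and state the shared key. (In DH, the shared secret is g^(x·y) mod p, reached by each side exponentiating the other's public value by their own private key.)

1200

Giulia sends A = g^x mod p = 13^32 mod 1319.
13^1 ≡ 13 (mod 1319)
13^2 = (13^1)^2 ≡ 13^2 = 169 ≡ 169 (mod 1319)
13^4 = (13^2)^2 ≡ 169^2 = 28561 ≡ 862 (mod 1319)
13^8 = (13^4)^2 ≡ 862^2 = 743044 ≡ 447 (mod 1319)
13^16 = (13^8)^2 ≡ 447^2 = 199809 ≡ 640 (mod 1319)
13^32 = (13^16)^2 ≡ 640^2 = 409600 ≡ 710 (mod 1319)
So A = 710. Hiro then computes K = A^y mod p = 710^17 mod 1319.
710^1 ≡ 710 (mod 1319)
710^2 = (710^1)^2 ≡ 710^2 = 504100 ≡ 242 (mod 1319)
710^4 = (710^2)^2 ≡ 242^2 = 58564 ≡ 528 (mod 1319)
710^8 = (710^4)^2 ≡ 528^2 = 278784 ≡ 475 (mod 1319)
710^16 = (710^8)^2 ≡ 475^2 = 225625 ≡ 76 (mod 1319)
710^17 = 710^16 · 710^1 ≡ 76 · 710 ≡ 1200 (mod 1319).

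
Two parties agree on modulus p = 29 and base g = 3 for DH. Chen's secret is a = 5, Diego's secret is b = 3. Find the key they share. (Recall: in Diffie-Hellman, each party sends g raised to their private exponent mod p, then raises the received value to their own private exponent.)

26

Chen sends A = g^a mod p = 3^5 mod 29.
3^1 ≡ 3 (mod 29)
3^2 = (3^1)^2 ≡ 3^2 = 9 ≡ 9 (mod 29)
3^4 = (3^2)^2 ≡ 9^2 = 81 ≡ 23 (mod 29)
3^5 = 3^4 · 3^1 ≡ 23 · 3 ≡ 11 (mod 29).
So A = 11. Diego then computes K = A^b mod p = 11^3 mod 29.
11^1 ≡ 11 (mod 29)
11^2 = (11^1)^2 ≡ 11^2 = 121 ≡ 5 (mod 29)
11^3 = 11^2 · 11^1 ≡ 5 · 11 ≡ 26 (mod 29).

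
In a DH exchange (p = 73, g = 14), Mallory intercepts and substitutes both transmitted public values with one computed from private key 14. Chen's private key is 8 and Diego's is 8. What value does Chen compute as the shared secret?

Chen receives Mallory's public value M = 14^14 mod 73 instead of the honest one.
14^1 ≡ 14 (mod 73)
14^2 = (14^1)^2 ≡ 14^2 = 196 ≡ 50 (mod 73)
14^4 = (14^2)^2 ≡ 50^2 = 2500 ≡ 18 (mod 73)
14^8 = (14^4)^2 ≡ 18^2 = 324 ≡ 32 (mod 73)
14^14 = 14^8 · 14^4 · 14^2 ≡ 32 · 18 · 50 ≡ 38 (mod 73).
So M = 38. Chen computes K = M^8 mod 73.
38^1 ≡ 38 (mod 73)
38^2 = (38^1)^2 ≡ 38^2 = 1444 ≡ 57 (mod 73)
38^4 = (38^2)^2 ≡ 57^2 = 3249 ≡ 37 (mod 73)
38^8 = (38^4)^2 ≡ 37^2 = 1369 ≡ 55 (mod 73)

55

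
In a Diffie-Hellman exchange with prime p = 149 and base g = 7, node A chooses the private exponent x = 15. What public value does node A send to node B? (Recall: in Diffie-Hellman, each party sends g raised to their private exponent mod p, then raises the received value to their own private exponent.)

118

Public value = 7^15 mod 149.
7^1 ≡ 7 (mod 149)
7^2 = (7^1)^2 ≡ 7^2 = 49 ≡ 49 (mod 149)
7^4 = (7^2)^2 ≡ 49^2 = 2401 ≡ 17 (mod 149)
7^8 = (7^4)^2 ≡ 17^2 = 289 ≡ 140 (mod 149)
7^15 = 7^8 · 7^4 · 7^2 · 7^1 ≡ 140 · 17 · 49 · 7 ≡ 118 (mod 149).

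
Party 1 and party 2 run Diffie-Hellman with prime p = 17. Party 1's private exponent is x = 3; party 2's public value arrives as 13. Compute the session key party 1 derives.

Shared key K = 13^3 mod 17.
13^1 ≡ 13 (mod 17)
13^2 = (13^1)^2 ≡ 13^2 = 169 ≡ 16 (mod 17)
13^3 = 13^2 · 13^1 ≡ 16 · 13 ≡ 4 (mod 17).

4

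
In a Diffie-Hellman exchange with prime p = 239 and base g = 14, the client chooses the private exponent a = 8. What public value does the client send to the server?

Public value = 14^8 (mod 239).
14^1 ≡ 14 (mod 239)
14^2 = (14^1)^2 ≡ 14^2 = 196 ≡ 196 (mod 239)
14^4 = (14^2)^2 ≡ 196^2 = 38416 ≡ 176 (mod 239)
14^8 = (14^4)^2 ≡ 176^2 = 30976 ≡ 145 (mod 239)

145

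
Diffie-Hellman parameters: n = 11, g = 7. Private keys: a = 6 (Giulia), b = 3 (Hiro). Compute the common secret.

9

Giulia sends A = g^a mod n = 7^6 mod 11.
7^1 ≡ 7 (mod 11)
7^2 = (7^1)^2 ≡ 7^2 = 49 ≡ 5 (mod 11)
7^4 = (7^2)^2 ≡ 5^2 = 25 ≡ 3 (mod 11)
7^6 = 7^4 · 7^2 ≡ 3 · 5 ≡ 4 (mod 11).
So A = 4. Hiro then computes K = A^b mod n = 4^3 mod 11.
4^1 ≡ 4 (mod 11)
4^2 = (4^1)^2 ≡ 4^2 = 16 ≡ 5 (mod 11)
4^3 = 4^2 · 4^1 ≡ 5 · 4 ≡ 9 (mod 11).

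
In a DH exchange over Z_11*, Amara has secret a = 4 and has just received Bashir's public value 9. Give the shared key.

Shared key K = 9^4 mod 11.
9^1 ≡ 9 (mod 11)
9^2 = (9^1)^2 ≡ 9^2 = 81 ≡ 4 (mod 11)
9^4 = (9^2)^2 ≡ 4^2 = 16 ≡ 5 (mod 11)

5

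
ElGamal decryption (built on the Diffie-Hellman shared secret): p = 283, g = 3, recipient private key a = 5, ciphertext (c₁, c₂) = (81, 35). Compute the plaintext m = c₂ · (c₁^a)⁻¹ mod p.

Shared mask s = c₁^a mod p = 81^5 mod 283.
81^1 ≡ 81 (mod 283)
81^2 = (81^1)^2 ≡ 81^2 = 6561 ≡ 52 (mod 283)
81^4 = (81^2)^2 ≡ 52^2 = 2704 ≡ 157 (mod 283)
81^5 = 81^4 · 81^1 ≡ 157 · 81 ≡ 265 (mod 283).
So s = 265; s⁻¹ ≡ 110 (mod 283).
m = c₂ · s⁻¹ mod 283 = 35 · 110 mod 283 = 171.

171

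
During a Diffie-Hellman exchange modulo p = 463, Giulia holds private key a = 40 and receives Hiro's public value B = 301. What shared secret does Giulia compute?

Shared key K = 301^40 mod 463.
301^1 ≡ 301 (mod 463)
301^2 = (301^1)^2 ≡ 301^2 = 90601 ≡ 316 (mod 463)
301^4 = (301^2)^2 ≡ 316^2 = 99856 ≡ 311 (mod 463)
301^8 = (301^4)^2 ≡ 311^2 = 96721 ≡ 417 (mod 463)
301^16 = (301^8)^2 ≡ 417^2 = 173889 ≡ 264 (mod 463)
301^32 = (301^16)^2 ≡ 264^2 = 69696 ≡ 246 (mod 463)
301^40 = 301^32 · 301^8 ≡ 246 · 417 ≡ 259 (mod 463).

259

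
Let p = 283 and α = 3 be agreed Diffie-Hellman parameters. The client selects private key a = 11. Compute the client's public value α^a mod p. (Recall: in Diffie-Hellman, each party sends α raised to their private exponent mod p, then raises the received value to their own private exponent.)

272

Public value = 3^11 mod 283.
3^1 ≡ 3 (mod 283)
3^2 = (3^1)^2 ≡ 3^2 = 9 ≡ 9 (mod 283)
3^4 = (3^2)^2 ≡ 9^2 = 81 ≡ 81 (mod 283)
3^8 = (3^4)^2 ≡ 81^2 = 6561 ≡ 52 (mod 283)
3^11 = 3^8 · 3^2 · 3^1 ≡ 52 · 9 · 3 ≡ 272 (mod 283).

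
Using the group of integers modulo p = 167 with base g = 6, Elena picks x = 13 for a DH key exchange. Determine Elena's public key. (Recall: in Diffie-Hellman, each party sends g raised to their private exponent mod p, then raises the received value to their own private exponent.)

Public value = 6^13 mod 167.
6^1 ≡ 6 (mod 167)
6^2 = (6^1)^2 ≡ 6^2 = 36 ≡ 36 (mod 167)
6^4 = (6^2)^2 ≡ 36^2 = 1296 ≡ 127 (mod 167)
6^8 = (6^4)^2 ≡ 127^2 = 16129 ≡ 97 (mod 167)
6^13 = 6^8 · 6^4 · 6^1 ≡ 97 · 127 · 6 ≡ 100 (mod 167).

100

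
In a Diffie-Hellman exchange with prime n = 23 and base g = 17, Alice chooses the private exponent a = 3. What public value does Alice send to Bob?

14

Public value = 17^3 (mod 23).
17^1 ≡ 17 (mod 23)
17^2 = (17^1)^2 ≡ 17^2 = 289 ≡ 13 (mod 23)
17^3 = 17^2 · 17^1 ≡ 13 · 17 ≡ 14 (mod 23).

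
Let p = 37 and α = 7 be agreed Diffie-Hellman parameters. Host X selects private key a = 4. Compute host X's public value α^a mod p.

Public value = 7^4 mod 37.
7^1 ≡ 7 (mod 37)
7^2 = (7^1)^2 ≡ 7^2 = 49 ≡ 12 (mod 37)
7^4 = (7^2)^2 ≡ 12^2 = 144 ≡ 33 (mod 37)

33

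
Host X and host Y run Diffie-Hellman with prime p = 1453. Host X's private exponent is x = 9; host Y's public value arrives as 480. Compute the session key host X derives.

822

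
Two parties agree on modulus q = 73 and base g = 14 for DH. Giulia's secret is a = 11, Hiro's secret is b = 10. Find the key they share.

Hiro sends B = g^b mod q = 14^10 mod 73.
14^1 ≡ 14 (mod 73)
14^2 = (14^1)^2 ≡ 14^2 = 196 ≡ 50 (mod 73)
14^4 = (14^2)^2 ≡ 50^2 = 2500 ≡ 18 (mod 73)
14^8 = (14^4)^2 ≡ 18^2 = 324 ≡ 32 (mod 73)
14^10 = 14^8 · 14^2 ≡ 32 · 50 ≡ 67 (mod 73).
So B = 67. Giulia then computes K = B^a mod q = 67^11 mod 73.
67^1 ≡ 67 (mod 73)
67^2 = (67^1)^2 ≡ 67^2 = 4489 ≡ 36 (mod 73)
67^4 = (67^2)^2 ≡ 36^2 = 1296 ≡ 55 (mod 73)
67^8 = (67^4)^2 ≡ 55^2 = 3025 ≡ 32 (mod 73)
67^11 = 67^8 · 67^2 · 67^1 ≡ 32 · 36 · 67 ≡ 23 (mod 73).

23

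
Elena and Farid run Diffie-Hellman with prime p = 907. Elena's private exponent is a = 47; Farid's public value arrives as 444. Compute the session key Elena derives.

Shared key K = 444^47 mod 907.
444^1 ≡ 444 (mod 907)
444^2 = (444^1)^2 ≡ 444^2 = 197136 ≡ 317 (mod 907)
444^4 = (444^2)^2 ≡ 317^2 = 100489 ≡ 719 (mod 907)
444^8 = (444^4)^2 ≡ 719^2 = 516961 ≡ 878 (mod 907)
444^16 = (444^8)^2 ≡ 878^2 = 770884 ≡ 841 (mod 907)
444^32 = (444^16)^2 ≡ 841^2 = 707281 ≡ 728 (mod 907)
444^47 = 444^32 · 444^8 · 444^4 · 444^2 · 444^1 ≡ 728 · 878 · 719 · 317 · 444 ≡ 284 (mod 907).

284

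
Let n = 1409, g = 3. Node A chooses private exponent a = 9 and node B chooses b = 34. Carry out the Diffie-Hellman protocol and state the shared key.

312

Node B sends B = g^b mod n = 3^34 mod 1409.
3^1 ≡ 3 (mod 1409)
3^2 = (3^1)^2 ≡ 3^2 = 9 ≡ 9 (mod 1409)
3^4 = (3^2)^2 ≡ 9^2 = 81 ≡ 81 (mod 1409)
3^8 = (3^4)^2 ≡ 81^2 = 6561 ≡ 925 (mod 1409)
3^16 = (3^8)^2 ≡ 925^2 = 855625 ≡ 362 (mod 1409)
3^32 = (3^16)^2 ≡ 362^2 = 131044 ≡ 7 (mod 1409)
3^34 = 3^32 · 3^2 ≡ 7 · 9 ≡ 63 (mod 1409).
So B = 63. Node A then computes K = B^a mod n = 63^9 mod 1409.
63^1 ≡ 63 (mod 1409)
63^2 = (63^1)^2 ≡ 63^2 = 3969 ≡ 1151 (mod 1409)
63^4 = (63^2)^2 ≡ 1151^2 = 1324801 ≡ 341 (mod 1409)
63^8 = (63^4)^2 ≡ 341^2 = 116281 ≡ 743 (mod 1409)
63^9 = 63^8 · 63^1 ≡ 743 · 63 ≡ 312 (mod 1409).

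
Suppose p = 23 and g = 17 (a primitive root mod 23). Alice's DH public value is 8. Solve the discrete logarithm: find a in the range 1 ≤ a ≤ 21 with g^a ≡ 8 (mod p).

4

Try successive powers of 17 modulo 23:
17^1 ≡ 17
17^2 ≡ 13
17^3 ≡ 14
17^4 ≡ 8
Found: a = 4.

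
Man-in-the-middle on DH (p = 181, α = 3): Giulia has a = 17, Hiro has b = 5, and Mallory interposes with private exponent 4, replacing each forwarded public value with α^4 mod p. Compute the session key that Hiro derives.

Hiro receives Mallory's public value M = 3^4 mod 181 instead of the honest one.
3^1 ≡ 3 (mod 181)
3^2 = (3^1)^2 ≡ 3^2 = 9 ≡ 9 (mod 181)
3^4 = (3^2)^2 ≡ 9^2 = 81 ≡ 81 (mod 181)
So M = 81. Hiro computes K = M^5 mod 181.
81^1 ≡ 81 (mod 181)
81^2 = (81^1)^2 ≡ 81^2 = 6561 ≡ 45 (mod 181)
81^4 = (81^2)^2 ≡ 45^2 = 2025 ≡ 34 (mod 181)
81^5 = 81^4 · 81^1 ≡ 34 · 81 ≡ 39 (mod 181).

39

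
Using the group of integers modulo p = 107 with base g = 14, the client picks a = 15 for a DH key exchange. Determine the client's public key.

44

Public value = 14^15 mod 107.
14^1 ≡ 14 (mod 107)
14^2 = (14^1)^2 ≡ 14^2 = 196 ≡ 89 (mod 107)
14^4 = (14^2)^2 ≡ 89^2 = 7921 ≡ 3 (mod 107)
14^8 = (14^4)^2 ≡ 3^2 = 9 ≡ 9 (mod 107)
14^15 = 14^8 · 14^4 · 14^2 · 14^1 ≡ 9 · 3 · 89 · 14 ≡ 44 (mod 107).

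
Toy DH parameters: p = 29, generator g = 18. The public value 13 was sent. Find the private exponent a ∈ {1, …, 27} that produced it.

22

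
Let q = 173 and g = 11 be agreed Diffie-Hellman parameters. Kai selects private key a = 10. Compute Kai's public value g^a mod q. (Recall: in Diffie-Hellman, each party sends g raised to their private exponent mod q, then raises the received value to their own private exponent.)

Public value = 11^10 mod 173.
11^1 ≡ 11 (mod 173)
11^2 = (11^1)^2 ≡ 11^2 = 121 ≡ 121 (mod 173)
11^4 = (11^2)^2 ≡ 121^2 = 14641 ≡ 109 (mod 173)
11^8 = (11^4)^2 ≡ 109^2 = 11881 ≡ 117 (mod 173)
11^10 = 11^8 · 11^2 ≡ 117 · 121 ≡ 144 (mod 173).

144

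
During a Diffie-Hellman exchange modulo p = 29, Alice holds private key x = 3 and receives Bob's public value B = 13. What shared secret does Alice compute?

Shared key K = 13^3 mod 29.
13^1 ≡ 13 (mod 29)
13^2 = (13^1)^2 ≡ 13^2 = 169 ≡ 24 (mod 29)
13^3 = 13^2 · 13^1 ≡ 24 · 13 ≡ 22 (mod 29).

22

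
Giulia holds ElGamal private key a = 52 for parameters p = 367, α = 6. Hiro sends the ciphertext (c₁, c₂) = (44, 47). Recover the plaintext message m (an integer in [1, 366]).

299

Shared mask s = c₁^a mod p = 44^52 mod 367.
44^1 ≡ 44 (mod 367)
44^2 = (44^1)^2 ≡ 44^2 = 1936 ≡ 101 (mod 367)
44^4 = (44^2)^2 ≡ 101^2 = 10201 ≡ 292 (mod 367)
44^8 = (44^4)^2 ≡ 292^2 = 85264 ≡ 120 (mod 367)
44^16 = (44^8)^2 ≡ 120^2 = 14400 ≡ 87 (mod 367)
44^32 = (44^16)^2 ≡ 87^2 = 7569 ≡ 229 (mod 367)
44^52 = 44^32 · 44^16 · 44^4 ≡ 229 · 87 · 292 ≡ 199 (mod 367).
So s = 199; s⁻¹ ≡ 225 (mod 367).
m = c₂ · s⁻¹ mod 367 = 47 · 225 mod 367 = 299.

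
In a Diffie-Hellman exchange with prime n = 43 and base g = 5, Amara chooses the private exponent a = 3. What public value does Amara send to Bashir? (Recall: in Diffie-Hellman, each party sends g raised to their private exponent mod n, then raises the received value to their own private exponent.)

39

Public value = 5^3 mod 43.
5^1 ≡ 5 (mod 43)
5^2 = (5^1)^2 ≡ 5^2 = 25 ≡ 25 (mod 43)
5^3 = 5^2 · 5^1 ≡ 25 · 5 ≡ 39 (mod 43).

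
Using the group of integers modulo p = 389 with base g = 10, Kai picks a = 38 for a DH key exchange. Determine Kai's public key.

Public value = 10^{38} \pmod{389}.
10^1 ≡ 10 (mod 389)
10^2 = (10^1)^2 ≡ 10^2 = 100 ≡ 100 (mod 389)
10^4 = (10^2)^2 ≡ 100^2 = 10000 ≡ 275 (mod 389)
10^8 = (10^4)^2 ≡ 275^2 = 75625 ≡ 159 (mod 389)
10^16 = (10^8)^2 ≡ 159^2 = 25281 ≡ 385 (mod 389)
10^32 = (10^16)^2 ≡ 385^2 = 148225 ≡ 16 (mod 389)
10^38 = 10^32 · 10^4 · 10^2 ≡ 16 · 275 · 100 ≡ 41 (mod 389).

41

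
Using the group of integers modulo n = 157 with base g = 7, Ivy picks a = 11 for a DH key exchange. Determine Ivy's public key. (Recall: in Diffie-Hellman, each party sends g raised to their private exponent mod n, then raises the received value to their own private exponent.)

134

Public value = 7^11 (mod 157).
7^1 ≡ 7 (mod 157)
7^2 = (7^1)^2 ≡ 7^2 = 49 ≡ 49 (mod 157)
7^4 = (7^2)^2 ≡ 49^2 = 2401 ≡ 46 (mod 157)
7^8 = (7^4)^2 ≡ 46^2 = 2116 ≡ 75 (mod 157)
7^11 = 7^8 · 7^2 · 7^1 ≡ 75 · 49 · 7 ≡ 134 (mod 157).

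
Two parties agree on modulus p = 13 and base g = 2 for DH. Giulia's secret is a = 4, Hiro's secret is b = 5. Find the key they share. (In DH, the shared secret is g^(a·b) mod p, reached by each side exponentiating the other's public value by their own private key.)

9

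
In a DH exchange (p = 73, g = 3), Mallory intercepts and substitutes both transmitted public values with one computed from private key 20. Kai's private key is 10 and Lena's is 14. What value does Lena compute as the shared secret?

8

Lena receives Mallory's public value M = 3^20 mod 73 instead of the honest one.
3^1 ≡ 3 (mod 73)
3^2 = (3^1)^2 ≡ 3^2 = 9 ≡ 9 (mod 73)
3^4 = (3^2)^2 ≡ 9^2 = 81 ≡ 8 (mod 73)
3^8 = (3^4)^2 ≡ 8^2 = 64 ≡ 64 (mod 73)
3^16 = (3^8)^2 ≡ 64^2 = 4096 ≡ 8 (mod 73)
3^20 = 3^16 · 3^4 ≡ 8 · 8 ≡ 64 (mod 73).
So M = 64. Lena computes K = M^14 mod 73.
64^1 ≡ 64 (mod 73)
64^2 = (64^1)^2 ≡ 64^2 = 4096 ≡ 8 (mod 73)
64^4 = (64^2)^2 ≡ 8^2 = 64 ≡ 64 (mod 73)
64^8 = (64^4)^2 ≡ 64^2 = 4096 ≡ 8 (mod 73)
64^14 = 64^8 · 64^4 · 64^2 ≡ 8 · 64 · 8 ≡ 8 (mod 73).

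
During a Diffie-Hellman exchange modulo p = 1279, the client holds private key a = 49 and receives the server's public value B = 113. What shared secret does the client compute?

562

Shared key K = 113^49 mod 1279.
113^1 ≡ 113 (mod 1279)
113^2 = (113^1)^2 ≡ 113^2 = 12769 ≡ 1258 (mod 1279)
113^4 = (113^2)^2 ≡ 1258^2 = 1582564 ≡ 441 (mod 1279)
113^8 = (113^4)^2 ≡ 441^2 = 194481 ≡ 73 (mod 1279)
113^16 = (113^8)^2 ≡ 73^2 = 5329 ≡ 213 (mod 1279)
113^32 = (113^16)^2 ≡ 213^2 = 45369 ≡ 604 (mod 1279)
113^49 = 113^32 · 113^16 · 113^1 ≡ 604 · 213 · 113 ≡ 562 (mod 1279).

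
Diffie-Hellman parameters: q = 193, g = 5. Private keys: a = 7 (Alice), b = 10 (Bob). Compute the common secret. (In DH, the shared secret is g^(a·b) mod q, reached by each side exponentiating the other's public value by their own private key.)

Bob sends B = g^b mod q = 5^10 mod 193.
5^1 ≡ 5 (mod 193)
5^2 = (5^1)^2 ≡ 5^2 = 25 ≡ 25 (mod 193)
5^4 = (5^2)^2 ≡ 25^2 = 625 ≡ 46 (mod 193)
5^8 = (5^4)^2 ≡ 46^2 = 2116 ≡ 186 (mod 193)
5^10 = 5^8 · 5^2 ≡ 186 · 25 ≡ 18 (mod 193).
So B = 18. Alice then computes K = B^a mod q = 18^7 mod 193.
18^1 ≡ 18 (mod 193)
18^2 = (18^1)^2 ≡ 18^2 = 324 ≡ 131 (mod 193)
18^4 = (18^2)^2 ≡ 131^2 = 17161 ≡ 177 (mod 193)
18^7 = 18^4 · 18^2 · 18^1 ≡ 177 · 131 · 18 ≡ 100 (mod 193).

100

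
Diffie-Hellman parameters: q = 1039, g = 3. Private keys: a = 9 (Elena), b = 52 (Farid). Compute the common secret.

324

Elena sends A = g^a mod q = 3^9 mod 1039.
3^1 ≡ 3 (mod 1039)
3^2 = (3^1)^2 ≡ 3^2 = 9 ≡ 9 (mod 1039)
3^4 = (3^2)^2 ≡ 9^2 = 81 ≡ 81 (mod 1039)
3^8 = (3^4)^2 ≡ 81^2 = 6561 ≡ 327 (mod 1039)
3^9 = 3^8 · 3^1 ≡ 327 · 3 ≡ 981 (mod 1039).
So A = 981. Farid then computes K = A^b mod q = 981^52 mod 1039.
981^1 ≡ 981 (mod 1039)
981^2 = (981^1)^2 ≡ 981^2 = 962361 ≡ 247 (mod 1039)
981^4 = (981^2)^2 ≡ 247^2 = 61009 ≡ 747 (mod 1039)
981^8 = (981^4)^2 ≡ 747^2 = 558009 ≡ 66 (mod 1039)
981^16 = (981^8)^2 ≡ 66^2 = 4356 ≡ 200 (mod 1039)
981^32 = (981^16)^2 ≡ 200^2 = 40000 ≡ 518 (mod 1039)
981^52 = 981^32 · 981^16 · 981^4 ≡ 518 · 200 · 747 ≡ 324 (mod 1039).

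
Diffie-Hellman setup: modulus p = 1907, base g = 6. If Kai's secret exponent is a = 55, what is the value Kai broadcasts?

333

Public value = 6^55 mod 1907.
6^1 ≡ 6 (mod 1907)
6^2 = (6^1)^2 ≡ 6^2 = 36 ≡ 36 (mod 1907)
6^4 = (6^2)^2 ≡ 36^2 = 1296 ≡ 1296 (mod 1907)
6^8 = (6^4)^2 ≡ 1296^2 = 1679616 ≡ 1456 (mod 1907)
6^16 = (6^8)^2 ≡ 1456^2 = 2119936 ≡ 1259 (mod 1907)
6^32 = (6^16)^2 ≡ 1259^2 = 1585081 ≡ 364 (mod 1907)
6^55 = 6^32 · 6^16 · 6^4 · 6^2 · 6^1 ≡ 364 · 1259 · 1296 · 36 · 6 ≡ 333 (mod 1907).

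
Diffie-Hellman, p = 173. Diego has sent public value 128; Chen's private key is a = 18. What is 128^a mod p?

163

Shared key K = 128^18 mod 173.
128^1 ≡ 128 (mod 173)
128^2 = (128^1)^2 ≡ 128^2 = 16384 ≡ 122 (mod 173)
128^4 = (128^2)^2 ≡ 122^2 = 14884 ≡ 6 (mod 173)
128^8 = (128^4)^2 ≡ 6^2 = 36 ≡ 36 (mod 173)
128^16 = (128^8)^2 ≡ 36^2 = 1296 ≡ 85 (mod 173)
128^18 = 128^16 · 128^2 ≡ 85 · 122 ≡ 163 (mod 173).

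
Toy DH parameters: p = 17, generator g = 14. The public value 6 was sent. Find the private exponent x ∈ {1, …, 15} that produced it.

Try successive powers of 14 modulo 17:
14^1 ≡ 14
14^2 ≡ 9
14^3 ≡ 7
14^4 ≡ 13
14^5 ≡ 12
14^6 ≡ 15
14^7 ≡ 6
Found: x = 7.

7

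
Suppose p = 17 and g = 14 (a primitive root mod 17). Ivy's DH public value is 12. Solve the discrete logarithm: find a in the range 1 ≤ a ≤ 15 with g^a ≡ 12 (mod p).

5

Try successive powers of 14 modulo 17:
14^1 ≡ 14
14^2 ≡ 9
14^3 ≡ 7
14^4 ≡ 13
14^5 ≡ 12
Found: a = 5.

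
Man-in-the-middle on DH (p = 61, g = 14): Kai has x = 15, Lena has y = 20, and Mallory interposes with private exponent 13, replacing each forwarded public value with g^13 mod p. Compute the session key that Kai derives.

60

Kai receives Mallory's public value M = 14^13 mod 61 instead of the honest one.
14^1 ≡ 14 (mod 61)
14^2 = (14^1)^2 ≡ 14^2 = 196 ≡ 13 (mod 61)
14^4 = (14^2)^2 ≡ 13^2 = 169 ≡ 47 (mod 61)
14^8 = (14^4)^2 ≡ 47^2 = 2209 ≡ 13 (mod 61)
14^13 = 14^8 · 14^4 · 14^1 ≡ 13 · 47 · 14 ≡ 14 (mod 61).
So M = 14. Kai computes K = M^15 mod 61.
14^1 ≡ 14 (mod 61)
14^2 = (14^1)^2 ≡ 14^2 = 196 ≡ 13 (mod 61)
14^4 = (14^2)^2 ≡ 13^2 = 169 ≡ 47 (mod 61)
14^8 = (14^4)^2 ≡ 47^2 = 2209 ≡ 13 (mod 61)
14^15 = 14^8 · 14^4 · 14^2 · 14^1 ≡ 13 · 47 · 13 · 14 ≡ 60 (mod 61).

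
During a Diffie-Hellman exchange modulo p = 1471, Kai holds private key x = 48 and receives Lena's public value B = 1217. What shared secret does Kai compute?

666

Shared key K = 1217^48 mod 1471.
1217^1 ≡ 1217 (mod 1471)
1217^2 = (1217^1)^2 ≡ 1217^2 = 1481089 ≡ 1263 (mod 1471)
1217^4 = (1217^2)^2 ≡ 1263^2 = 1595169 ≡ 605 (mod 1471)
1217^8 = (1217^4)^2 ≡ 605^2 = 366025 ≡ 1217 (mod 1471)
1217^16 = (1217^8)^2 ≡ 1217^2 = 1481089 ≡ 1263 (mod 1471)
1217^32 = (1217^16)^2 ≡ 1263^2 = 1595169 ≡ 605 (mod 1471)
1217^48 = 1217^32 · 1217^16 ≡ 605 · 1263 ≡ 666 (mod 1471).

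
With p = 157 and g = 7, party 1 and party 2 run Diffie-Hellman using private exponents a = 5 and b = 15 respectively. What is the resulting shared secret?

Party 2 sends B = g^b mod p = 7^15 mod 157.
7^1 ≡ 7 (mod 157)
7^2 = (7^1)^2 ≡ 7^2 = 49 ≡ 49 (mod 157)
7^4 = (7^2)^2 ≡ 49^2 = 2401 ≡ 46 (mod 157)
7^8 = (7^4)^2 ≡ 46^2 = 2116 ≡ 75 (mod 157)
7^15 = 7^8 · 7^4 · 7^2 · 7^1 ≡ 75 · 46 · 49 · 7 ≡ 41 (mod 157).
So B = 41. Party 1 then computes K = B^a mod p = 41^5 mod 157.
41^1 ≡ 41 (mod 157)
41^2 = (41^1)^2 ≡ 41^2 = 1681 ≡ 111 (mod 157)
41^4 = (41^2)^2 ≡ 111^2 = 12321 ≡ 75 (mod 157)
41^5 = 41^4 · 41^1 ≡ 75 · 41 ≡ 92 (mod 157).

92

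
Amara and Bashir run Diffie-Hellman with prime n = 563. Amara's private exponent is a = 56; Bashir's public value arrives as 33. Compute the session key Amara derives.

256

Shared key K = 33^56 mod 563.
33^1 ≡ 33 (mod 563)
33^2 = (33^1)^2 ≡ 33^2 = 1089 ≡ 526 (mod 563)
33^4 = (33^2)^2 ≡ 526^2 = 276676 ≡ 243 (mod 563)
33^8 = (33^4)^2 ≡ 243^2 = 59049 ≡ 497 (mod 563)
33^16 = (33^8)^2 ≡ 497^2 = 247009 ≡ 415 (mod 563)
33^32 = (33^16)^2 ≡ 415^2 = 172225 ≡ 510 (mod 563)
33^56 = 33^32 · 33^16 · 33^8 ≡ 510 · 415 · 497 ≡ 256 (mod 563).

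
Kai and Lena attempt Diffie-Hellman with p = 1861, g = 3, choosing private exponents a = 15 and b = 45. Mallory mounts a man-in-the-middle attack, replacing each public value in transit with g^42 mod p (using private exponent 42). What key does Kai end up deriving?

1358

Kai receives Mallory's public value M = 3^42 mod 1861 instead of the honest one.
3^1 ≡ 3 (mod 1861)
3^2 = (3^1)^2 ≡ 3^2 = 9 ≡ 9 (mod 1861)
3^4 = (3^2)^2 ≡ 9^2 = 81 ≡ 81 (mod 1861)
3^8 = (3^4)^2 ≡ 81^2 = 6561 ≡ 978 (mod 1861)
3^16 = (3^8)^2 ≡ 978^2 = 956484 ≡ 1791 (mod 1861)
3^32 = (3^16)^2 ≡ 1791^2 = 3207681 ≡ 1178 (mod 1861)
3^42 = 3^32 · 3^8 · 3^2 ≡ 1178 · 978 · 9 ≡ 1125 (mod 1861).
So M = 1125. Kai computes K = M^15 mod 1861.
1125^1 ≡ 1125 (mod 1861)
1125^2 = (1125^1)^2 ≡ 1125^2 = 1265625 ≡ 145 (mod 1861)
1125^4 = (1125^2)^2 ≡ 145^2 = 21025 ≡ 554 (mod 1861)
1125^8 = (1125^4)^2 ≡ 554^2 = 306916 ≡ 1712 (mod 1861)
1125^15 = 1125^8 · 1125^4 · 1125^2 · 1125^1 ≡ 1712 · 554 · 145 · 1125 ≡ 1358 (mod 1861).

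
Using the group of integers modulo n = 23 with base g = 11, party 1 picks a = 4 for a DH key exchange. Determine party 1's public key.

Public value = 11^4 (mod 23).
11^1 ≡ 11 (mod 23)
11^2 = (11^1)^2 ≡ 11^2 = 121 ≡ 6 (mod 23)
11^4 = (11^2)^2 ≡ 6^2 = 36 ≡ 13 (mod 23)

13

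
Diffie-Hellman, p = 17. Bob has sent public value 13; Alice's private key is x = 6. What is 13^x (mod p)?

16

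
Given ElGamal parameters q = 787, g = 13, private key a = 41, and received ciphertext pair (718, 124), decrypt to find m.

15

Shared mask s = c₁^a mod q = 718^41 mod 787.
718^1 ≡ 718 (mod 787)
718^2 = (718^1)^2 ≡ 718^2 = 515524 ≡ 39 (mod 787)
718^4 = (718^2)^2 ≡ 39^2 = 1521 ≡ 734 (mod 787)
718^8 = (718^4)^2 ≡ 734^2 = 538756 ≡ 448 (mod 787)
718^16 = (718^8)^2 ≡ 448^2 = 200704 ≡ 19 (mod 787)
718^32 = (718^16)^2 ≡ 19^2 = 361 ≡ 361 (mod 787)
718^41 = 718^32 · 718^8 · 718^1 ≡ 361 · 448 · 718 ≡ 428 (mod 787).
So s = 428; s⁻¹ ≡ 730 (mod 787).
m = c₂ · s⁻¹ mod 787 = 124 · 730 mod 787 = 15.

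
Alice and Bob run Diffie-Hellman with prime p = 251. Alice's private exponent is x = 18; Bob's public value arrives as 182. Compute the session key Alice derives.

4

Shared key K = 182^18 mod 251.
182^1 ≡ 182 (mod 251)
182^2 = (182^1)^2 ≡ 182^2 = 33124 ≡ 243 (mod 251)
182^4 = (182^2)^2 ≡ 243^2 = 59049 ≡ 64 (mod 251)
182^8 = (182^4)^2 ≡ 64^2 = 4096 ≡ 80 (mod 251)
182^16 = (182^8)^2 ≡ 80^2 = 6400 ≡ 125 (mod 251)
182^18 = 182^16 · 182^2 ≡ 125 · 243 ≡ 4 (mod 251).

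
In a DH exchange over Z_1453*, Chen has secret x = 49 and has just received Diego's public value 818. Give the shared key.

1009

Shared key K = 818^49 mod 1453.
818^1 ≡ 818 (mod 1453)
818^2 = (818^1)^2 ≡ 818^2 = 669124 ≡ 744 (mod 1453)
818^4 = (818^2)^2 ≡ 744^2 = 553536 ≡ 1396 (mod 1453)
818^8 = (818^4)^2 ≡ 1396^2 = 1948816 ≡ 343 (mod 1453)
818^16 = (818^8)^2 ≡ 343^2 = 117649 ≡ 1409 (mod 1453)
818^32 = (818^16)^2 ≡ 1409^2 = 1985281 ≡ 483 (mod 1453)
818^49 = 818^32 · 818^16 · 818^1 ≡ 483 · 1409 · 818 ≡ 1009 (mod 1453).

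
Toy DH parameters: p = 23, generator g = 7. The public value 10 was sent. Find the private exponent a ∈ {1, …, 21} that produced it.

Try successive powers of 7 modulo 23:
7^1 ≡ 7
7^2 ≡ 3
7^3 ≡ 21
7^4 ≡ 9
7^5 ≡ 17
7^6 ≡ 4
7^7 ≡ 5
7^8 ≡ 12
7^9 ≡ 15
7^10 ≡ 13
7^11 ≡ 22
7^12 ≡ 16
7^13 ≡ 20
7^14 ≡ 2
7^15 ≡ 14
7^16 ≡ 6
7^17 ≡ 19
7^18 ≡ 18
7^19 ≡ 11
7^20 ≡ 8
7^21 ≡ 10
Found: a = 21.

21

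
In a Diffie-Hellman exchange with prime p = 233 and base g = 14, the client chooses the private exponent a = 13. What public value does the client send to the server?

132

Public value = 14^13 mod 233.
14^1 ≡ 14 (mod 233)
14^2 = (14^1)^2 ≡ 14^2 = 196 ≡ 196 (mod 233)
14^4 = (14^2)^2 ≡ 196^2 = 38416 ≡ 204 (mod 233)
14^8 = (14^4)^2 ≡ 204^2 = 41616 ≡ 142 (mod 233)
14^13 = 14^8 · 14^4 · 14^1 ≡ 142 · 204 · 14 ≡ 132 (mod 233).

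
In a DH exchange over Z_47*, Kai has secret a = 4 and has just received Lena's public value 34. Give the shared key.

Shared key K = 34^4 mod 47.
34^1 ≡ 34 (mod 47)
34^2 = (34^1)^2 ≡ 34^2 = 1156 ≡ 28 (mod 47)
34^4 = (34^2)^2 ≡ 28^2 = 784 ≡ 32 (mod 47)

32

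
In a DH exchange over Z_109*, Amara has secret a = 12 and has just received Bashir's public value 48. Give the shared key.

Shared key K = 48^12 mod 109.
48^1 ≡ 48 (mod 109)
48^2 = (48^1)^2 ≡ 48^2 = 2304 ≡ 15 (mod 109)
48^4 = (48^2)^2 ≡ 15^2 = 225 ≡ 7 (mod 109)
48^8 = (48^4)^2 ≡ 7^2 = 49 ≡ 49 (mod 109)
48^12 = 48^8 · 48^4 ≡ 49 · 7 ≡ 16 (mod 109).

16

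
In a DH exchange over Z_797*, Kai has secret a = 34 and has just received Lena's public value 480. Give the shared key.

Shared key K = 480^34 mod 797.
480^1 ≡ 480 (mod 797)
480^2 = (480^1)^2 ≡ 480^2 = 230400 ≡ 67 (mod 797)
480^4 = (480^2)^2 ≡ 67^2 = 4489 ≡ 504 (mod 797)
480^8 = (480^4)^2 ≡ 504^2 = 254016 ≡ 570 (mod 797)
480^16 = (480^8)^2 ≡ 570^2 = 324900 ≡ 521 (mod 797)
480^32 = (480^16)^2 ≡ 521^2 = 271441 ≡ 461 (mod 797)
480^34 = 480^32 · 480^2 ≡ 461 · 67 ≡ 601 (mod 797).

601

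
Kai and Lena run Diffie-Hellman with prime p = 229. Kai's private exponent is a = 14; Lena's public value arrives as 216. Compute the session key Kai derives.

Shared key K = 216^14 mod 229.
216^1 ≡ 216 (mod 229)
216^2 = (216^1)^2 ≡ 216^2 = 46656 ≡ 169 (mod 229)
216^4 = (216^2)^2 ≡ 169^2 = 28561 ≡ 165 (mod 229)
216^8 = (216^4)^2 ≡ 165^2 = 27225 ≡ 203 (mod 229)
216^14 = 216^8 · 216^4 · 216^2 ≡ 203 · 165 · 169 ≡ 4 (mod 229).

4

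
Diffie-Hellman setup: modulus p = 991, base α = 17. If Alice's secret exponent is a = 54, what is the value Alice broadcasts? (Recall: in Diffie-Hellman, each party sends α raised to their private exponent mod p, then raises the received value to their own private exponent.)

Public value = 17^{54} \pmod{991}.
17^1 ≡ 17 (mod 991)
17^2 = (17^1)^2 ≡ 17^2 = 289 ≡ 289 (mod 991)
17^4 = (17^2)^2 ≡ 289^2 = 83521 ≡ 277 (mod 991)
17^8 = (17^4)^2 ≡ 277^2 = 76729 ≡ 422 (mod 991)
17^16 = (17^8)^2 ≡ 422^2 = 178084 ≡ 695 (mod 991)
17^32 = (17^16)^2 ≡ 695^2 = 483025 ≡ 408 (mod 991)
17^54 = 17^32 · 17^16 · 17^4 · 17^2 ≡ 408 · 695 · 277 · 289 ≡ 518 (mod 991).

518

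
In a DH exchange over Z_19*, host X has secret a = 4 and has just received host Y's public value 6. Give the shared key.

Shared key K = 6^4 mod 19.
6^1 ≡ 6 (mod 19)
6^2 = (6^1)^2 ≡ 6^2 = 36 ≡ 17 (mod 19)
6^4 = (6^2)^2 ≡ 17^2 = 289 ≡ 4 (mod 19)

4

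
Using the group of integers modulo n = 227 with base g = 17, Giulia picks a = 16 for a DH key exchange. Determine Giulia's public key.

4

Public value = 17^16 (mod 227).
17^1 ≡ 17 (mod 227)
17^2 = (17^1)^2 ≡ 17^2 = 289 ≡ 62 (mod 227)
17^4 = (17^2)^2 ≡ 62^2 = 3844 ≡ 212 (mod 227)
17^8 = (17^4)^2 ≡ 212^2 = 44944 ≡ 225 (mod 227)
17^16 = (17^8)^2 ≡ 225^2 = 50625 ≡ 4 (mod 227)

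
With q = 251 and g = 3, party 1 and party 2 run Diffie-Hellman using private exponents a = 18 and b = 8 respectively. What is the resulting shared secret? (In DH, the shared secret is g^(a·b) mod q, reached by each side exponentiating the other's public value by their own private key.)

Party 1 sends A = g^a mod q = 3^18 mod 251.
3^1 ≡ 3 (mod 251)
3^2 = (3^1)^2 ≡ 3^2 = 9 ≡ 9 (mod 251)
3^4 = (3^2)^2 ≡ 9^2 = 81 ≡ 81 (mod 251)
3^8 = (3^4)^2 ≡ 81^2 = 6561 ≡ 35 (mod 251)
3^16 = (3^8)^2 ≡ 35^2 = 1225 ≡ 221 (mod 251)
3^18 = 3^16 · 3^2 ≡ 221 · 9 ≡ 232 (mod 251).
So A = 232. Party 2 then computes K = A^b mod q = 232^8 mod 251.
232^1 ≡ 232 (mod 251)
232^2 = (232^1)^2 ≡ 232^2 = 53824 ≡ 110 (mod 251)
232^4 = (232^2)^2 ≡ 110^2 = 12100 ≡ 52 (mod 251)
232^8 = (232^4)^2 ≡ 52^2 = 2704 ≡ 194 (mod 251)

194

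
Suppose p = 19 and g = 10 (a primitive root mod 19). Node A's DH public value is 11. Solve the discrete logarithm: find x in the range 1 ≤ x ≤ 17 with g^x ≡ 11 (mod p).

Try successive powers of 10 modulo 19:
10^1 ≡ 10
10^2 ≡ 5
10^3 ≡ 12
10^4 ≡ 6
10^5 ≡ 3
10^6 ≡ 11
Found: x = 6.

6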